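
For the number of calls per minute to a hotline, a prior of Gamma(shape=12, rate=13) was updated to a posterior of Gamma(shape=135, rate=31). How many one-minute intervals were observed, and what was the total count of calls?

A Gamma(α, β) prior (rate parametrization) on a Poisson rate with n observations summing to S gives posterior Gamma(α+S, β+n).
Matching: Σxᵢ = 135 − 12 = 123 and n = 31 − 13 = 18.

n = 18 one-minute intervals with total 123 calls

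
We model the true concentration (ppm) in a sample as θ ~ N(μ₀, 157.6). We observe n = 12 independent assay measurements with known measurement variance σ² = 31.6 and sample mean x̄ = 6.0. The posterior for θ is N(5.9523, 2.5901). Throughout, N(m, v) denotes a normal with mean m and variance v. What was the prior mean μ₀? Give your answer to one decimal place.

With known observation variance, the Normal–Normal posterior has precision τ_n = τ₀ + n/σ² and mean μ_n = (τ₀μ₀ + (n/σ²)x̄)/τ_n.
Here τ₀ = 1/157.6 = 0.006345 and τ_data = 12/31.6 = 0.379747, so τ_n = 0.386092.
Rearranging for μ₀: μ₀ = (μ_n·τ_n − τ_data·x̄)/τ₀ = (5.9523·0.386092 − 0.379747·6.0) / 0.006345 = 0.019653/0.006345 ≈ 3.1.

μ₀ = 3.1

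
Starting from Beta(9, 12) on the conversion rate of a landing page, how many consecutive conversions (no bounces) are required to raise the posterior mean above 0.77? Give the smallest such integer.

k = 32

After k conversions and 0 bounces the posterior is Beta(9+k, 12), with mean (9+k)/(9+12+k).
Set (9+k)/(21+k) > 0.77 and solve: k > (0.77·21 − 9)/(1 − 0.77) = 31.174.
The smallest integer exceeding 31.174 is 32, and checking k=32: (41)/(53) = 0.7736 > 0.77.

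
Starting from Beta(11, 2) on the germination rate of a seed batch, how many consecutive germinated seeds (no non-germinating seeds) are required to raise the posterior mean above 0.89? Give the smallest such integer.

k = 6

After k germinated seeds and 0 non-germinating seeds the posterior is Beta(11+k, 2), with mean (11+k)/(11+2+k).
Set (11+k)/(13+k) > 0.89 and solve: k > (0.89·13 − 11)/(1 − 0.89) = 5.182.
The smallest integer exceeding 5.182 is 6, and checking k=6: (17)/(19) = 0.8947 > 0.89.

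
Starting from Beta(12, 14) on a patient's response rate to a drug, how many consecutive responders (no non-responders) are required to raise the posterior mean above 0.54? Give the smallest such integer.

After k responders and 0 non-responders the posterior is Beta(12+k, 14), with mean (12+k)/(12+14+k).
Set (12+k)/(26+k) > 0.54 and solve: k > (0.54·26 − 12)/(1 − 0.54) = 4.435.
The smallest integer exceeding 4.435 is 5.

k = 5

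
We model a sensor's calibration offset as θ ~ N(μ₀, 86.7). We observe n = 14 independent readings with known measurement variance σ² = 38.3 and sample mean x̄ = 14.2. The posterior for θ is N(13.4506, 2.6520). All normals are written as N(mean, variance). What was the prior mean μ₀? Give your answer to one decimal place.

μ₀ = -10.3

With known observation variance, the Normal–Normal posterior has precision τ_n = τ₀ + n/σ² and mean μ_n = (τ₀μ₀ + (n/σ²)x̄)/τ_n.
Here τ₀ = 1/86.7 = 0.011534 and τ_data = 14/38.3 = 0.365535, so τ_n = 0.377069.
Rearranging for μ₀: μ₀ = (μ_n·τ_n − τ_data·x̄)/τ₀ = (13.4506·0.377069 − 0.365535·14.2) / 0.011534 = -0.118793/0.011534 ≈ -10.3.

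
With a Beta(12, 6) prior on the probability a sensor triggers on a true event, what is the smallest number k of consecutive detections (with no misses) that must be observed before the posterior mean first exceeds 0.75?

After k detections and 0 misses the posterior is Beta(12+k, 6), with mean (12+k)/(12+6+k).
Set (12+k)/(18+k) > 0.75 and solve: k > (0.75·18 − 12)/(1 − 0.75) = 6.000.
The smallest integer exceeding 6.000 is 7, and checking k=7: (19)/(25) = 0.7600 > 0.75.

k = 7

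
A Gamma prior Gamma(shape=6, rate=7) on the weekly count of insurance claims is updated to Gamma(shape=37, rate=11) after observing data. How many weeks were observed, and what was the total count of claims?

A Gamma(α, β) prior (rate parametrization) on a Poisson rate with n observations summing to S gives posterior Gamma(α+S, β+n).
Matching: Σxᵢ = 37 − 6 = 31 and n = 11 − 7 = 4.

n = 4 weeks with total 31 claims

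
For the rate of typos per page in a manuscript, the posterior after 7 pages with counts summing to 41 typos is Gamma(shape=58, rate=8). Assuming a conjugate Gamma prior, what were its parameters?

Gamma(shape=17, rate=1)

Gamma–Poisson conjugacy: posterior shape = α + Σxᵢ, posterior rate = β + n.
So α = 58 − 41 = 17 and β = 8 − 7 = 1.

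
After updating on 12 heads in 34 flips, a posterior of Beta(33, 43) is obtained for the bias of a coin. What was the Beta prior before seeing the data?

Beta(21, 21)

A Beta(α, β) prior with s successes and f failures in binomial data gives a Beta(α+s, β+f) posterior.
So α = 33 − 12 = 21 and β = 43 − 22 = 21.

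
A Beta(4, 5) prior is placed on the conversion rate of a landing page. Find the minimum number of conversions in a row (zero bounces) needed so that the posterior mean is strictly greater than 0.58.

After k conversions and 0 bounces the posterior is Beta(4+k, 5), with mean (4+k)/(4+5+k).
Set (4+k)/(9+k) > 0.58 and solve: k > (0.58·9 − 4)/(1 − 0.58) = 2.905.
The smallest integer exceeding 2.905 is 3.

k = 3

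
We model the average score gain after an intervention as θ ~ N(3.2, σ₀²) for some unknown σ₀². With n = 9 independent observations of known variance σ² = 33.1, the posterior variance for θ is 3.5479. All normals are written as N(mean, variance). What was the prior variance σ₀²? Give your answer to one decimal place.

For the Normal–Normal model with known σ², precisions add: τ_n = τ₀ + n/σ².
So 1/σ₀² = 1/3.5479 − 9/33.1 = 0.281857 − 0.271903 = 0.009954.
Hence σ₀² = 1/0.009954 ≈ 100.5.

σ₀² = 100.5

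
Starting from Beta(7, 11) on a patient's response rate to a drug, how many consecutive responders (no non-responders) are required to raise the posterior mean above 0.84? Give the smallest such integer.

After k responders and 0 non-responders the posterior is Beta(7+k, 11), with mean (7+k)/(7+11+k).
Set (7+k)/(18+k) > 0.84 and solve: k > (0.84·18 − 7)/(1 − 0.84) = 50.750.
The smallest integer exceeding 50.750 is 51.

k = 51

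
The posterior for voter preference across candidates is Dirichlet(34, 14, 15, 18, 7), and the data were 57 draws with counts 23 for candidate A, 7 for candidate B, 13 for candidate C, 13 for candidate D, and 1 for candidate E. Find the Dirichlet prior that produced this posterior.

Dirichlet(11, 7, 2, 5, 6)

For a Dirichlet(α) prior with multinomial counts c, the posterior is Dirichlet(α + c) componentwise.
Subtract each count from the matching posterior parameter: 34−23=11, 14−7=7, 15−13=2, 18−13=5, 7−1=6.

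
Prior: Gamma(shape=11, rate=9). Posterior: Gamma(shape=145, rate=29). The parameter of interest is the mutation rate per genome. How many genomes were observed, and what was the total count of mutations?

n = 20 genomes with total 134 mutations

A Gamma(α, β) prior (rate parametrization) on a Poisson rate with n observations summing to S gives posterior Gamma(α+S, β+n).
Matching: Σxᵢ = 145 − 11 = 134 and n = 29 − 9 = 20.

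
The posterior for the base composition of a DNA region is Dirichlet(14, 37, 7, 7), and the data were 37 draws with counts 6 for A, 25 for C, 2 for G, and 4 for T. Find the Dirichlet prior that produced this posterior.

For a Dirichlet(α) prior with multinomial counts c, the posterior is Dirichlet(α + c) componentwise.
Subtract each count from the matching posterior parameter: 14−6=8, 37−25=12, 7−2=5, 7−4=3.

Dirichlet(8, 12, 5, 3)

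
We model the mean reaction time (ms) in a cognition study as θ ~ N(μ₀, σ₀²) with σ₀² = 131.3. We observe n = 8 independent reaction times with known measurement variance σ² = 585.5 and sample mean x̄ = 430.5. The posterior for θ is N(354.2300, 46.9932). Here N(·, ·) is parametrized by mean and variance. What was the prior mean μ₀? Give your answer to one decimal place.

μ₀ = 217.4

With known observation variance, the Normal–Normal posterior has precision τ_n = τ₀ + n/σ² and mean μ_n = (τ₀μ₀ + (n/σ²)x̄)/τ_n.
Here τ₀ = 1/131.3 = 0.007616 and τ_data = 8/585.5 = 0.013664, so τ_n = 0.021280.
Rearranging for μ₀: μ₀ = (μ_n·τ_n − τ_data·x̄)/τ₀ = (354.2300·0.021280 − 0.013664·430.5) / 0.007616 = 1.655662/0.007616 ≈ 217.4.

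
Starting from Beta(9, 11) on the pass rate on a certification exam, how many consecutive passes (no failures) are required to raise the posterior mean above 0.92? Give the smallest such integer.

After k passes and 0 failures the posterior is Beta(9+k, 11), with mean (9+k)/(9+11+k).
Set (9+k)/(20+k) > 0.92 and solve: k > (0.92·20 − 9)/(1 − 0.92) = 117.500.
The smallest integer exceeding 117.500 is 118, and checking k=118: (127)/(138) = 0.9203 > 0.92.

k = 118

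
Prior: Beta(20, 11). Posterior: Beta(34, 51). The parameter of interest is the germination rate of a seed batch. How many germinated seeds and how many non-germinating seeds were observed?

14 germinated seeds and 40 non-germinating seeds

A Beta(a, b) prior with s successes and f failures in binomial data gives a Beta(a+s, b+f) posterior.
Match parameters: s=34−20=14, f=51−11=40.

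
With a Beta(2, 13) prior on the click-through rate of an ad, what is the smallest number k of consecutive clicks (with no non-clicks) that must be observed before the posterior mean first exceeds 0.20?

k = 2

After k clicks and 0 non-clicks the posterior is Beta(2+k, 13), with mean (2+k)/(2+13+k).
Set (2+k)/(15+k) > 0.20 and solve: k > (0.20·15 − 2)/(1 − 0.20) = 1.250.
The smallest integer exceeding 1.250 is 2.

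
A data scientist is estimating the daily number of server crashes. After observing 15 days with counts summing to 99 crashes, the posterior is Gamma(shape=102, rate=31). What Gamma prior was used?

A Gamma(α, β) prior (rate parametrization) on a Poisson rate with n observations summing to S gives posterior Gamma(α+S, β+n).
So α = 102 − 99 = 3 and β = 31 − 15 = 16.

Gamma(shape=3, rate=16)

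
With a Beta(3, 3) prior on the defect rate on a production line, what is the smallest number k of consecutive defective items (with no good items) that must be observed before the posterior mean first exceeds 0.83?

k = 12

After k defective items and 0 good items the posterior is Beta(3+k, 3), with mean (3+k)/(3+3+k).
Set (3+k)/(6+k) > 0.83 and solve: k > (0.83·6 − 3)/(1 − 0.83) = 11.647.
The smallest integer exceeding 11.647 is 12.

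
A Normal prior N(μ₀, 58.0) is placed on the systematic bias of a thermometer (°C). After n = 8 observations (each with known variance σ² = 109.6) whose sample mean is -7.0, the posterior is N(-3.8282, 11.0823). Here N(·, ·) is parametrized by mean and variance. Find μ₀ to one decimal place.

μ₀ = 9.6

With known observation variance, the Normal–Normal posterior has precision τ_n = τ₀ + n/σ² and mean μ_n = (τ₀μ₀ + (n/σ²)x̄)/τ_n.
Here τ₀ = 1/58.0 = 0.017241 and τ_data = 8/109.6 = 0.072993, so τ_n = 0.090234.
Rearranging for μ₀: μ₀ = (μ_n·τ_n − τ_data·x̄)/τ₀ = (-3.8282·0.090234 − 0.072993·-7.0) / 0.017241 = 0.165517/0.017241 ≈ 9.6.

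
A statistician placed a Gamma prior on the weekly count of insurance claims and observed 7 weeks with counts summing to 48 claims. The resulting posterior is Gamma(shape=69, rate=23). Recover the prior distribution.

Gamma(shape=21, rate=16)

Gamma–Poisson conjugacy: posterior shape = α + Σxᵢ, posterior rate = β + n.
So α = 69 − 48 = 21 and β = 23 − 7 = 16.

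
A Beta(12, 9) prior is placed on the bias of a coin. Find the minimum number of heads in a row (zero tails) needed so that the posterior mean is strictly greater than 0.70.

k = 10

After k heads and 0 tails the posterior is Beta(12+k, 9), with mean (12+k)/(12+9+k).
Set (12+k)/(21+k) > 0.70 and solve: k > (0.70·21 − 12)/(1 − 0.70) = 9.000.
The smallest integer exceeding 9.000 is 10, and checking k=10: (22)/(31) = 0.7097 > 0.70.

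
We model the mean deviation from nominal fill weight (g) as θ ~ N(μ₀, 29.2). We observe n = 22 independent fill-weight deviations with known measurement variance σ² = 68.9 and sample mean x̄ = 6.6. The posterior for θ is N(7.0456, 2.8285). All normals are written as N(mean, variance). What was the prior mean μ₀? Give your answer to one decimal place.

The posterior mean is a precision-weighted average: μ_n = (τ₀μ₀ + τ_data·x̄)/(τ₀+τ_data), with τ₀=1/σ₀² and τ_data=n/σ².
Here τ₀ = 1/29.2 = 0.034247 and τ_data = 22/68.9 = 0.319303, so τ_n = 0.353550.
Rearranging for μ₀: μ₀ = (μ_n·τ_n − τ_data·x̄)/τ₀ = (7.0456·0.353550 − 0.319303·6.6) / 0.034247 = 0.383572/0.034247 ≈ 11.2.

μ₀ = 11.2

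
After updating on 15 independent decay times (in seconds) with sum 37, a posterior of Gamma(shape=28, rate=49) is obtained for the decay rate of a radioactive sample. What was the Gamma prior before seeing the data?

Gamma(shape=13, rate=12)

For an exponential likelihood with a Gamma(α, β) prior on the rate, n observations with total T give posterior Gamma(α+n, β+T).
So α = 28 − 15 = 13 and β = 49 − 37 = 12.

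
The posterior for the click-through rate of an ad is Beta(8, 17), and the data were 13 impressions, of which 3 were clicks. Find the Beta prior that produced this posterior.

Under Beta–binomial conjugacy the posterior parameters are (a+s, b+f).
Subtract the data counts: 8−3=5, 17−10=7.

Beta(5, 7)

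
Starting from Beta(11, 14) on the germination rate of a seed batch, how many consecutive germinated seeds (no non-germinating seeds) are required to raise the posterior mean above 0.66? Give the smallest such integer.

After k germinated seeds and 0 non-germinating seeds the posterior is Beta(11+k, 14), with mean (11+k)/(11+14+k).
Set (11+k)/(25+k) > 0.66 and solve: k > (0.66·25 − 11)/(1 − 0.66) = 16.176.
The smallest integer exceeding 16.176 is 17.

k = 17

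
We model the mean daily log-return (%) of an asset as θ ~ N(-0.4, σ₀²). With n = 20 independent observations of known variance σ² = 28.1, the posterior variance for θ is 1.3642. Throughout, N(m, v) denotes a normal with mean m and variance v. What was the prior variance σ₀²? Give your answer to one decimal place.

σ₀² = 47.0

For the Normal–Normal model with known σ², precisions add: τ_n = τ₀ + n/σ².
So 1/σ₀² = 1/1.3642 − 20/28.1 = 0.733030 − 0.711744 = 0.021286.
Hence σ₀² = 1/0.021286 ≈ 47.0.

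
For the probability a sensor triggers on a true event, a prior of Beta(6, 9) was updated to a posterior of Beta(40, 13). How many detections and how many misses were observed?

34 detections and 4 misses

Under Beta–binomial conjugacy the posterior parameters are (a+s, b+f).
Match parameters: s=40−6=34, f=13−9=4.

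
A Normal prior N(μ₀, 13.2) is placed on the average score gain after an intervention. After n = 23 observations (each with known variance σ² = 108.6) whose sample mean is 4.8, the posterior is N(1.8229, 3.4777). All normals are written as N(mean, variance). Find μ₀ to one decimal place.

With known observation variance, the Normal–Normal posterior has precision τ_n = τ₀ + n/σ² and mean μ_n = (τ₀μ₀ + (n/σ²)x̄)/τ_n.
Here τ₀ = 1/13.2 = 0.075758 and τ_data = 23/108.6 = 0.211786, so τ_n = 0.287544.
Rearranging for μ₀: μ₀ = (μ_n·τ_n − τ_data·x̄)/τ₀ = (1.8229·0.287544 − 0.211786·4.8) / 0.075758 = -0.492409/0.075758 ≈ -6.5.

μ₀ = -6.5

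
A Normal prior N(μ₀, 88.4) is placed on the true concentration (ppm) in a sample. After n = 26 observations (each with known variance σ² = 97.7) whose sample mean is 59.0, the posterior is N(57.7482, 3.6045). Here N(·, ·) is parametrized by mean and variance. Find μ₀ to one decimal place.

μ₀ = 28.3

The posterior mean is a precision-weighted average: μ_n = (τ₀μ₀ + τ_data·x̄)/(τ₀+τ_data), with τ₀=1/σ₀² and τ_data=n/σ².
Here τ₀ = 1/88.4 = 0.011312 and τ_data = 26/97.7 = 0.266121, so τ_n = 0.277433.
Rearranging for μ₀: μ₀ = (μ_n·τ_n − τ_data·x̄)/τ₀ = (57.7482·0.277433 − 0.266121·59.0) / 0.011312 = 0.320117/0.011312 ≈ 28.3.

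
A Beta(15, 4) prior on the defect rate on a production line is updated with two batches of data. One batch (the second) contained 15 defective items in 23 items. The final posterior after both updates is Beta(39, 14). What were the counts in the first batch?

Sequential conjugate updates are equivalent to a single update on the pooled data, so total successes = posterior α − prior α and total failures = posterior β − prior β.
Total across both batches: 39−15=24 defective items, 14−4=10 good items.
Subtract the second batch: 24−15=9 defective items and 10−8=2 good items.

9 defective items and 2 good items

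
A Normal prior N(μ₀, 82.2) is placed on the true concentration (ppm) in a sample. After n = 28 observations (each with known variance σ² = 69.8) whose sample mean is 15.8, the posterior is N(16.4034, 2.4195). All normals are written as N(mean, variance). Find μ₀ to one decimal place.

With known observation variance, the Normal–Normal posterior has precision τ_n = τ₀ + n/σ² and mean μ_n = (τ₀μ₀ + (n/σ²)x̄)/τ_n.
Here τ₀ = 1/82.2 = 0.012165 and τ_data = 28/69.8 = 0.401146, so τ_n = 0.413311.
Rearranging for μ₀: μ₀ = (μ_n·τ_n − τ_data·x̄)/τ₀ = (16.4034·0.413311 − 0.401146·15.8) / 0.012165 = 0.441599/0.012165 ≈ 36.3.

μ₀ = 36.3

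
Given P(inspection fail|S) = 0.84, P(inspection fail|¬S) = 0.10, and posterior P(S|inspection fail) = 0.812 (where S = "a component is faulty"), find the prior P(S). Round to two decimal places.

P(S) = 0.34

In odds form, posterior odds = prior odds × likelihood ratio, so prior odds = posterior odds ÷ LR.
Posterior odds = 0.812/(1−0.812) = 4.3191. LR = 0.84/0.10 = 8.4000.
Prior odds = 4.3191/8.4000 = 0.5142, so P(S) = 0.5142/(1+0.5142) ≈ 0.34.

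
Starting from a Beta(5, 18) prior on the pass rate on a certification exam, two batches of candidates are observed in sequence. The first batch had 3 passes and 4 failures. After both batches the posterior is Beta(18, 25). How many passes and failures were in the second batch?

10 passes and 3 failures

Sequential conjugate updates are equivalent to a single update on the pooled data, so total successes = posterior α − prior α and total failures = posterior β − prior β.
Total across both batches: 18−5=13 passes, 25−18=7 failures.
Subtract the first batch: 13−3=10 passes and 7−4=3 failures.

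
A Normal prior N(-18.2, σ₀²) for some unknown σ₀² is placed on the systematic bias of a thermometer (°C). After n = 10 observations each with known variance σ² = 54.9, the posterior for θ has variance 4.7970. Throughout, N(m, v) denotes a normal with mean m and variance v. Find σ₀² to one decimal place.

σ₀² = 38.0

For the Normal–Normal model with known σ², precisions add: τ_n = τ₀ + n/σ².
So 1/σ₀² = 1/4.7970 − 10/54.9 = 0.208464 − 0.182149 = 0.026315.
Hence σ₀² = 1/0.026315 ≈ 38.0.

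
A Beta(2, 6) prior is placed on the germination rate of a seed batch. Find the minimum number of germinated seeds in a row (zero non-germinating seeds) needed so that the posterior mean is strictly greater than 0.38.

After k germinated seeds and 0 non-germinating seeds the posterior is Beta(2+k, 6), with mean (2+k)/(2+6+k).
Set (2+k)/(8+k) > 0.38 and solve: k > (0.38·8 − 2)/(1 − 0.38) = 1.677.
The smallest integer exceeding 1.677 is 2, and checking k=2: (4)/(10) = 0.4000 > 0.38.

k = 2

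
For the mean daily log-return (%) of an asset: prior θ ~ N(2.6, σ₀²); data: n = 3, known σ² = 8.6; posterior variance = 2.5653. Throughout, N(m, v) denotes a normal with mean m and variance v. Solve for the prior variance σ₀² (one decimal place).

Posterior precision equals prior precision plus data precision: 1/σ_n² = 1/σ₀² + n/σ².
So 1/σ₀² = 1/2.5653 − 3/8.6 = 0.389818 − 0.348837 = 0.040981.
Hence σ₀² = 1/0.040981 ≈ 24.4.

σ₀² = 24.4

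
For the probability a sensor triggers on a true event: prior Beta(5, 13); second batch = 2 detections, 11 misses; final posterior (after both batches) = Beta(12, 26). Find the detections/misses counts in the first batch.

Because Beta–binomial updating is additive in the counts, the combined data contributed (α_post−α_prior, β_post−β_prior) successes and failures.
Total across both batches: 12−5=7 detections, 26−13=13 misses.
Subtract the second batch: 7−2=5 detections and 13−11=2 misses.

5 detections and 2 misses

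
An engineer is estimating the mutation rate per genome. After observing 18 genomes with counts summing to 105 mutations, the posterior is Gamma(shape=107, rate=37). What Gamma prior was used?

Gamma(shape=2, rate=19)

A Gamma(α, β) prior (rate parametrization) on a Poisson rate with n observations summing to S gives posterior Gamma(α+S, β+n).
So α = 107 − 105 = 2 and β = 37 − 18 = 19.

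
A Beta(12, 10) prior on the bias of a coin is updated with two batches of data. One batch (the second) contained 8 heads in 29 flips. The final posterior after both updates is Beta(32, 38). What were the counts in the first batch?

Because Beta–binomial updating is additive in the counts, the combined data contributed (α_post−α_prior, β_post−β_prior) successes and failures.
Total across both batches: 32−12=20 heads, 38−10=28 tails.
Subtract the second batch: 20−8=12 heads and 28−21=7 tails.

12 heads and 7 tails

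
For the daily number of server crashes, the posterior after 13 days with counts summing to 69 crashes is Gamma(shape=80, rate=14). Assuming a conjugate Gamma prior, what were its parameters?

Gamma(shape=11, rate=1)

A Gamma(α, β) prior (rate parametrization) on a Poisson rate with n observations summing to S gives posterior Gamma(α+S, β+n).
So α = 80 − 69 = 11 and β = 14 − 13 = 1.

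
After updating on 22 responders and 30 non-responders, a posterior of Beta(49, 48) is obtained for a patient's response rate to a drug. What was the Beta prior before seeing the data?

Beta(27, 18)

Under Beta–binomial conjugacy the posterior parameters are (a+s, b+f).
Subtract the data counts: 49−22=27, 48−30=18.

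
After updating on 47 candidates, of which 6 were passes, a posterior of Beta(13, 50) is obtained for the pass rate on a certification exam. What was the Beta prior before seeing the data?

Beta(7, 9)

Under Beta–binomial conjugacy the posterior parameters are (a+s, b+f).
Subtract the data counts: 13−6=7, 50−41=9.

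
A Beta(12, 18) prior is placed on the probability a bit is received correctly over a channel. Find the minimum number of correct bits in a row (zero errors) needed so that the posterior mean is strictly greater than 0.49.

k = 6

After k correct bits and 0 errors the posterior is Beta(12+k, 18), with mean (12+k)/(12+18+k).
Set (12+k)/(30+k) > 0.49 and solve: k > (0.49·30 − 12)/(1 − 0.49) = 5.294.
The smallest integer exceeding 5.294 is 6, and checking k=6: (18)/(36) = 0.5000 > 0.49.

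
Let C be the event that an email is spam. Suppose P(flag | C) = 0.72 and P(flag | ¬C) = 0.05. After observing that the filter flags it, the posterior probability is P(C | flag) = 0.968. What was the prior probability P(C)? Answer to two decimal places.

In odds form, posterior odds = prior odds × likelihood ratio, so prior odds = posterior odds ÷ LR.
Posterior odds = 0.968/(1−0.968) = 30.2500. LR = 0.72/0.05 = 14.4000.
Prior odds = 30.2500/14.4000 = 2.1007, so P(C) = 2.1007/(1+2.1007) ≈ 0.68.

P(C) = 0.68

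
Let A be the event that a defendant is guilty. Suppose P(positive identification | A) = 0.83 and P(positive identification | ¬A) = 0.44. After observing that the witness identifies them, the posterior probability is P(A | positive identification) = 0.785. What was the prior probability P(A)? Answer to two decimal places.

Bayes' rule in odds form gives O(A|E) = O(A)·[P(E|A)/P(E|¬A)], hence O(A) = O(A|E)/LR.
Posterior odds = 0.785/(1−0.785) = 3.6512. LR = 0.83/0.44 = 1.8864.
Prior odds = 3.6512/1.8864 = 1.9355, so P(A) = 1.9355/(1+1.9355) ≈ 0.66.

P(A) = 0.66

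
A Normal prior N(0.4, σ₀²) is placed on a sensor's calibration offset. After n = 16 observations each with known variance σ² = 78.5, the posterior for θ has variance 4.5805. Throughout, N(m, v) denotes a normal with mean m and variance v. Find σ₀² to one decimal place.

For the Normal–Normal model with known σ², precisions add: τ_n = τ₀ + n/σ².
So 1/σ₀² = 1/4.5805 − 16/78.5 = 0.218317 − 0.203822 = 0.014495.
Hence σ₀² = 1/0.014495 ≈ 69.0.

σ₀² = 69.0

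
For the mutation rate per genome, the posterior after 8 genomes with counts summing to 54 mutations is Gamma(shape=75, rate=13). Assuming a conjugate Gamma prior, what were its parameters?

Gamma(shape=21, rate=5)

A Gamma(α, β) prior (rate parametrization) on a Poisson rate with n observations summing to S gives posterior Gamma(α+S, β+n).
So α = 75 − 54 = 21 and β = 13 − 8 = 5.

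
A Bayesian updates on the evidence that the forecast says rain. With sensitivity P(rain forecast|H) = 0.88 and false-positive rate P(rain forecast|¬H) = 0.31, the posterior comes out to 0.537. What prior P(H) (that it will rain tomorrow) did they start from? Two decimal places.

Bayes' rule in odds form gives O(H|E) = O(H)·[P(E|H)/P(E|¬H)], hence O(H) = O(H|E)/LR.
Posterior odds = 0.537/(1−0.537) = 1.1598. LR = 0.88/0.31 = 2.8387.
Prior odds = 1.1598/2.8387 = 0.4086, so P(H) = 0.4086/(1+0.4086) ≈ 0.29.

P(H) = 0.29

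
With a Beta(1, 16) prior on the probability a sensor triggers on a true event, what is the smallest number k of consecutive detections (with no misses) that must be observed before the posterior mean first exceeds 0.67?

k = 32

After k detections and 0 misses the posterior is Beta(1+k, 16), with mean (1+k)/(1+16+k).
Set (1+k)/(17+k) > 0.67 and solve: k > (0.67·17 − 1)/(1 − 0.67) = 31.485.
The smallest integer exceeding 31.485 is 32.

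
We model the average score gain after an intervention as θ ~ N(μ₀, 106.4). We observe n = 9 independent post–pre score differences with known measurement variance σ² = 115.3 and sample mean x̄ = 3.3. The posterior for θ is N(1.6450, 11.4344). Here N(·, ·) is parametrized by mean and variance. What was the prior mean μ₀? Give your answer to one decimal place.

μ₀ = -12.1

The posterior mean is a precision-weighted average: μ_n = (τ₀μ₀ + τ_data·x̄)/(τ₀+τ_data), with τ₀=1/σ₀² and τ_data=n/σ².
Here τ₀ = 1/106.4 = 0.009398 and τ_data = 9/115.3 = 0.078057, so τ_n = 0.087455.
Rearranging for μ₀: μ₀ = (μ_n·τ_n − τ_data·x̄)/τ₀ = (1.6450·0.087455 − 0.078057·3.3) / 0.009398 = -0.113725/0.009398 ≈ -12.1.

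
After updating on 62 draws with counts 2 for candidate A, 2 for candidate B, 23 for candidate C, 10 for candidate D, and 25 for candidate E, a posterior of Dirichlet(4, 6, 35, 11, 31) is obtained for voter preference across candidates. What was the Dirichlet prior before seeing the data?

Dirichlet(2, 4, 12, 1, 6)

For a Dirichlet(α) prior with multinomial counts c, the posterior is Dirichlet(α + c) componentwise.
Subtract each count from the matching posterior parameter: 4−2=2, 6−2=4, 35−23=12, 11−10=1, 31−25=6.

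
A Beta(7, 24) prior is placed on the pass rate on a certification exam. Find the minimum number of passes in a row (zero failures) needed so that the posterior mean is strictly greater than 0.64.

k = 36

After k passes and 0 failures the posterior is Beta(7+k, 24), with mean (7+k)/(7+24+k).
Set (7+k)/(31+k) > 0.64 and solve: k > (0.64·31 − 7)/(1 − 0.64) = 35.667.
The smallest integer exceeding 35.667 is 36, and checking k=36: (43)/(67) = 0.6418 > 0.64.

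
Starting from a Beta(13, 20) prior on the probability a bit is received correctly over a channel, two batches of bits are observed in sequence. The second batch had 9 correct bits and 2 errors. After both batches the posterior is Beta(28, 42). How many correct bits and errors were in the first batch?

Sequential conjugate updates are equivalent to a single update on the pooled data, so total successes = posterior α − prior α and total failures = posterior β − prior β.
Total across both batches: 28−13=15 correct bits, 42−20=22 errors.
Subtract the second batch: 15−9=6 correct bits and 22−2=20 errors.

6 correct bits and 20 errors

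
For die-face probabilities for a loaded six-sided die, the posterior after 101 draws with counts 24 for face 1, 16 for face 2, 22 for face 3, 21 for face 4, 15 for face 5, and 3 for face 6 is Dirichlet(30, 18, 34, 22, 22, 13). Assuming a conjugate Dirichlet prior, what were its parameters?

For a Dirichlet(α) prior with multinomial counts c, the posterior is Dirichlet(α + c) componentwise.
Subtract each count from the matching posterior parameter: 30−24=6, 18−16=2, 34−22=12, 22−21=1, 22−15=7, 13−3=10.

Dirichlet(6, 2, 12, 1, 7, 10)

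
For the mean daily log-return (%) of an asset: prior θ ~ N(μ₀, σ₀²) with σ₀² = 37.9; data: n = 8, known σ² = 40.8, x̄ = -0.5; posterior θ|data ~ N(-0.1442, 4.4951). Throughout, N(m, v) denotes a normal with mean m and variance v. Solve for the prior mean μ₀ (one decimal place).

μ₀ = 2.5

With known observation variance, the Normal–Normal posterior has precision τ_n = τ₀ + n/σ² and mean μ_n = (τ₀μ₀ + (n/σ²)x̄)/τ_n.
Here τ₀ = 1/37.9 = 0.026385 and τ_data = 8/40.8 = 0.196078, so τ_n = 0.222463.
Rearranging for μ₀: μ₀ = (μ_n·τ_n − τ_data·x̄)/τ₀ = (-0.1442·0.222463 − 0.196078·-0.5) / 0.026385 = 0.065960/0.026385 ≈ 2.5.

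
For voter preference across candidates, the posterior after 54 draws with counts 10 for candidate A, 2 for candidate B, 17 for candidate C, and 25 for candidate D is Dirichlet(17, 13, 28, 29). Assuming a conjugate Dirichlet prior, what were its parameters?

Dirichlet(7, 11, 11, 4)

For a Dirichlet(α) prior with multinomial counts c, the posterior is Dirichlet(α + c) componentwise.
Subtract each count from the matching posterior parameter: 17−10=7, 13−2=11, 28−17=11, 29−25=4.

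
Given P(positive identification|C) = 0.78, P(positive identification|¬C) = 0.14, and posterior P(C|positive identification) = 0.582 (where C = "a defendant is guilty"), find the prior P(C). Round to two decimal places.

P(C) = 0.20

Bayes' rule in odds form gives O(C|E) = O(C)·[P(E|C)/P(E|¬C)], hence O(C) = O(C|E)/LR.
Posterior odds = 0.582/(1−0.582) = 1.3923. LR = 0.78/0.14 = 5.5714.
Prior odds = 1.3923/5.5714 = 0.2499, so P(C) = 0.2499/(1+0.2499) ≈ 0.20.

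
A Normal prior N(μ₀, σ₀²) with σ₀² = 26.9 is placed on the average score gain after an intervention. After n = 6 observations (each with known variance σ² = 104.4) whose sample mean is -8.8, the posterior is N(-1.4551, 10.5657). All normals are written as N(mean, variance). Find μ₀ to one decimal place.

μ₀ = 9.9

With known observation variance, the Normal–Normal posterior has precision τ_n = τ₀ + n/σ² and mean μ_n = (τ₀μ₀ + (n/σ²)x̄)/τ_n.
Here τ₀ = 1/26.9 = 0.037175 and τ_data = 6/104.4 = 0.057471, so τ_n = 0.094646.
Rearranging for μ₀: μ₀ = (μ_n·τ_n − τ_data·x̄)/τ₀ = (-1.4551·0.094646 − 0.057471·-8.8) / 0.037175 = 0.368025/0.037175 ≈ 9.9.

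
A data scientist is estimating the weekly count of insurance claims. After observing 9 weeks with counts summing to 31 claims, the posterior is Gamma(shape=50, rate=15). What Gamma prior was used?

Gamma(shape=19, rate=6)

Gamma–Poisson conjugacy: posterior shape = α + Σxᵢ, posterior rate = β + n.
So α = 50 − 31 = 19 and β = 15 − 9 = 6.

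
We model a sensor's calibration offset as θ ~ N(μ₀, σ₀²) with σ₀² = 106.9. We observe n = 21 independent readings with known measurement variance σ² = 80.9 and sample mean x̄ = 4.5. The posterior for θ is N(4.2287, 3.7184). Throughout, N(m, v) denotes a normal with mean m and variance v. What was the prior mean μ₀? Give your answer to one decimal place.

The posterior mean is a precision-weighted average: μ_n = (τ₀μ₀ + τ_data·x̄)/(τ₀+τ_data), with τ₀=1/σ₀² and τ_data=n/σ².
Here τ₀ = 1/106.9 = 0.009355 and τ_data = 21/80.9 = 0.259580, so τ_n = 0.268935.
Rearranging for μ₀: μ₀ = (μ_n·τ_n − τ_data·x̄)/τ₀ = (4.2287·0.268935 − 0.259580·4.5) / 0.009355 = -0.030865/0.009355 ≈ -3.3.

μ₀ = -3.3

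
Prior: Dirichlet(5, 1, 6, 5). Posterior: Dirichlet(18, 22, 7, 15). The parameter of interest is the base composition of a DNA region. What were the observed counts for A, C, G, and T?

counts (13, 21, 1, 10)

For a Dirichlet(α) prior with multinomial counts c, the posterior is Dirichlet(α + c) componentwise.
Counts are posterior − prior componentwise: 18−5=13, 22−1=21, 7−6=1, 15−5=10.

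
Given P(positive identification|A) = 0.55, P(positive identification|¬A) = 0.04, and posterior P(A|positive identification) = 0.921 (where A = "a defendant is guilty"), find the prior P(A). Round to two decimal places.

P(A) = 0.46

Bayes' rule in odds form gives O(A|E) = O(A)·[P(E|A)/P(E|¬A)], hence O(A) = O(A|E)/LR.
Posterior odds = 0.921/(1−0.921) = 11.6582. LR = 0.55/0.04 = 13.7500.
Prior odds = 11.6582/13.7500 = 0.8479, so P(A) = 0.8479/(1+0.8479) ≈ 0.46.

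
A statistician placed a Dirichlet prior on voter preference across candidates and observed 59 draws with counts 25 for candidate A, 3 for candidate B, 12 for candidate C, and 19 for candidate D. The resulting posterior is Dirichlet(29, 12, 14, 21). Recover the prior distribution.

For a Dirichlet(α) prior with multinomial counts c, the posterior is Dirichlet(α + c) componentwise.
Subtract each count from the matching posterior parameter: 29−25=4, 12−3=9, 14−12=2, 21−19=2.

Dirichlet(4, 9, 2, 2)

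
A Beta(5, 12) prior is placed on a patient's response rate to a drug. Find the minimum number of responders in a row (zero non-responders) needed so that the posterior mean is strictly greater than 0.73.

After k responders and 0 non-responders the posterior is Beta(5+k, 12), with mean (5+k)/(5+12+k).
Set (5+k)/(17+k) > 0.73 and solve: k > (0.73·17 − 5)/(1 − 0.73) = 27.444.
The smallest integer exceeding 27.444 is 28.

k = 28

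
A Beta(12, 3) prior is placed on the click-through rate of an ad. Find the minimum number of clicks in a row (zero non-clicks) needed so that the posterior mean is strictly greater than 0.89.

k = 13

After k clicks and 0 non-clicks the posterior is Beta(12+k, 3), with mean (12+k)/(12+3+k).
Set (12+k)/(15+k) > 0.89 and solve: k > (0.89·15 − 12)/(1 − 0.89) = 12.273.
The smallest integer exceeding 12.273 is 13.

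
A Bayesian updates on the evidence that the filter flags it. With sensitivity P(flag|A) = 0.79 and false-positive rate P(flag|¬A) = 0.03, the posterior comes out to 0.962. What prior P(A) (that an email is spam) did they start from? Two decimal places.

P(A) = 0.49

Bayes' rule in odds form gives O(A|E) = O(A)·[P(E|A)/P(E|¬A)], hence O(A) = O(A|E)/LR.
Posterior odds = 0.962/(1−0.962) = 25.3158. LR = 0.79/0.03 = 26.3333.
Prior odds = 25.3158/26.3333 = 0.9614, so P(A) = 0.9614/(1+0.9614) ≈ 0.49.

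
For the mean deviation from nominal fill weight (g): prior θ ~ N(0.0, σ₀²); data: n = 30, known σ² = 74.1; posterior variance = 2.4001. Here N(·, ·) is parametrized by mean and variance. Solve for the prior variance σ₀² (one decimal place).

Posterior precision equals prior precision plus data precision: 1/σ_n² = 1/σ₀² + n/σ².
So 1/σ₀² = 1/2.4001 − 30/74.1 = 0.416649 − 0.404858 = 0.011791.
Hence σ₀² = 1/0.011791 ≈ 84.8.

σ₀² = 84.8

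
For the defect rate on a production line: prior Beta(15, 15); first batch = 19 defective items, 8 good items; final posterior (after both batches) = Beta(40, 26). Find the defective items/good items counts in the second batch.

Because Beta–binomial updating is additive in the counts, the combined data contributed (α_post−α_prior, β_post−β_prior) successes and failures.
Total across both batches: 40−15=25 defective items, 26−15=11 good items.
Subtract the first batch: 25−19=6 defective items and 11−8=3 good items.

6 defective items and 3 good items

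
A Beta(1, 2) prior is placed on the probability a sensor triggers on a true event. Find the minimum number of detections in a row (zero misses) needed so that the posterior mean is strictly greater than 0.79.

After k detections and 0 misses the posterior is Beta(1+k, 2), with mean (1+k)/(1+2+k).
Set (1+k)/(3+k) > 0.79 and solve: k > (0.79·3 − 1)/(1 − 0.79) = 6.524.
The smallest integer exceeding 6.524 is 7, and checking k=7: (8)/(10) = 0.8000 > 0.79.

k = 7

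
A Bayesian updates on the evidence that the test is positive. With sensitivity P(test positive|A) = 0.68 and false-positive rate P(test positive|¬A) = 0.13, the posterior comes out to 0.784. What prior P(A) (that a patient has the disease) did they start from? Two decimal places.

Bayes' rule in odds form gives O(A|E) = O(A)·[P(E|A)/P(E|¬A)], hence O(A) = O(A|E)/LR.
Posterior odds = 0.784/(1−0.784) = 3.6296. LR = 0.68/0.13 = 5.2308.
Prior odds = 3.6296/5.2308 = 0.6939, so P(A) = 0.6939/(1+0.6939) ≈ 0.41.

P(A) = 0.41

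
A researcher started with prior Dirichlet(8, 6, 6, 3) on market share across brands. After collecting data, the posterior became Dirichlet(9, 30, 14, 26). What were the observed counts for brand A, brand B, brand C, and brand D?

counts (1, 24, 8, 23)

For a Dirichlet(α) prior with multinomial counts c, the posterior is Dirichlet(α + c) componentwise.
Counts are posterior − prior componentwise: 9−8=1, 30−6=24, 14−6=8, 26−3=23.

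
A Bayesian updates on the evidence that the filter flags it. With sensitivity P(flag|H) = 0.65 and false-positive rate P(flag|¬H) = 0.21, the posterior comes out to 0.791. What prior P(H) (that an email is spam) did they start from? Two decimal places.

P(H) = 0.55

In odds form, posterior odds = prior odds × likelihood ratio, so prior odds = posterior odds ÷ LR.
Posterior odds = 0.791/(1−0.791) = 3.7847. LR = 0.65/0.21 = 3.0952.
Prior odds = 3.7847/3.0952 = 1.2228, so P(H) = 1.2228/(1+1.2228) ≈ 0.55.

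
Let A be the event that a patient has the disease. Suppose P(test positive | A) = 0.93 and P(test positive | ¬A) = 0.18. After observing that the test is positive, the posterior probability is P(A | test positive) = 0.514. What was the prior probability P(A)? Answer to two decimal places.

In odds form, posterior odds = prior odds × likelihood ratio, so prior odds = posterior odds ÷ LR.
Posterior odds = 0.514/(1−0.514) = 1.0576. LR = 0.93/0.18 = 5.1667.
Prior odds = 1.0576/5.1667 = 0.2047, so P(A) = 0.2047/(1+0.2047) ≈ 0.17.

P(A) = 0.17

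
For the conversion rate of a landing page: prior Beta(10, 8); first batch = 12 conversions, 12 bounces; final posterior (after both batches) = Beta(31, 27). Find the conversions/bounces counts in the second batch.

Sequential conjugate updates are equivalent to a single update on the pooled data, so total successes = posterior α − prior α and total failures = posterior β − prior β.
Total across both batches: 31−10=21 conversions, 27−8=19 bounces.
Subtract the first batch: 21−12=9 conversions and 19−12=7 bounces.

9 conversions and 7 bounces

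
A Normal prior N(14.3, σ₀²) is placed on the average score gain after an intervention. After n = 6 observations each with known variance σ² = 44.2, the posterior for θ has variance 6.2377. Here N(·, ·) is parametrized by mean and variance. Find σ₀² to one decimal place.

Posterior precision equals prior precision plus data precision: 1/σ_n² = 1/σ₀² + n/σ².
So 1/σ₀² = 1/6.2377 − 6/44.2 = 0.160316 − 0.135747 = 0.024569.
Hence σ₀² = 1/0.024569 ≈ 40.7.

σ₀² = 40.7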